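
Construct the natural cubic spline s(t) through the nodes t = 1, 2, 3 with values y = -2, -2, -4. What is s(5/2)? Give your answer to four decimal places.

Let M_i = s''(x_i). Step sizes h_i = 1, 1; slopes of the chords Δ_i = (y_(i+1) - y_i)/h_i = 0, -2.
  1·M_0 + 4·M_1 + 1·M_2 = 6(Δ_1 - Δ_0) = -12
Natural end conditions: M_0 = M_2 = 0.
Hence M_0 = 0, M_1 = -3, M_2 = 0.
On [2, 3], s(t) = -2 - 1·(t - 2) - 3/2·(t - 2)² + 1/2·(t - 2)³.
With (t - 2) = 1/2: s(5/2) = -45/16.

-2.8125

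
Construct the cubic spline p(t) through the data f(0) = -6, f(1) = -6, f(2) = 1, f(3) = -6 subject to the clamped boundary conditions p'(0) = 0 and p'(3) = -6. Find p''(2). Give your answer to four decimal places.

Let M_i = p''(x_i). Step sizes h_i = 1, 1, 1; slopes of the chords Δ_i = (y_(i+1) - y_i)/h_i = 0, 7, -7.
  1·M_0 + 4·M_1 + 1·M_2 = 6(Δ_1 - Δ_0) = 42
  1·M_1 + 4·M_2 + 1·M_3 = 6(Δ_2 - Δ_1) = -84
Clamped end conditions give two more equations: 2h_0·M_0 + h_0·M_1 = 6(Δ_0 - p'(0)) = 0 and h_2·M_2 + 2h_2·M_3 = 6(p'(3) - Δ_2) = 6.
Forward elimination and back-substitution give M_0 = -52/5, M_1 = 104/5, M_2 = -154/5, M_3 = 92/5.

-30.8000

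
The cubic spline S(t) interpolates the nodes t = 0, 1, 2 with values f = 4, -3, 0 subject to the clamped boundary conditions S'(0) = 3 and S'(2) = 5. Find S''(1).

Write M_i for S''(x_i). With h_i = 1, 1 and divided differences Δ_i = -7, 3, the continuity of S' gives the tridiagonal system
  1·M_0 + 4·M_1 + 1·M_2 = 6(Δ_1 - Δ_0) = 60
Clamped end conditions give two more equations: 2h_0·M_0 + h_0·M_1 = 6(Δ_0 - S'(0)) = -60 and h_1·M_1 + 2h_1·M_2 = 6(S'(2) - Δ_1) = 12.
Forward elimination and back-substitution give M_0 = -44, M_1 = 28, M_2 = -8.

28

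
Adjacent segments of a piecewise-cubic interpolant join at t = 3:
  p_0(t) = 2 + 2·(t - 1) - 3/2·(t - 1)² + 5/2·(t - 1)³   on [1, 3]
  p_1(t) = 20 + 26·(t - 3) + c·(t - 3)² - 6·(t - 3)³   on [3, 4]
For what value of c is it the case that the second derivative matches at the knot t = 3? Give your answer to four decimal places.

p_0''(t) = -3 + 15·(t - 1), so p_0''(3) = 27. On the right, p_1''(3) = 2c, so c = 27/2.

13.5000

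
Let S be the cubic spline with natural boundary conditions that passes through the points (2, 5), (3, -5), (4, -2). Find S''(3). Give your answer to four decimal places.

Put m_i = S'' at the i-th knot. Here h = (1, 1) and Δ = (-10, 3), so the interior equations h_(i-1)·m_(i-1) + 2(h_(i-1)+h_i)·m_i + h_i·m_(i+1) = 6(Δ_i − Δ_(i-1)) read
  1·m_0 + 4·m_1 + 1·m_2 = 6(Δ_1 - Δ_0) = 78
Natural end conditions: m_0 = m_2 = 0.
Solving: m_0 = 0, m_1 = 39/2, m_2 = 0.

19.5000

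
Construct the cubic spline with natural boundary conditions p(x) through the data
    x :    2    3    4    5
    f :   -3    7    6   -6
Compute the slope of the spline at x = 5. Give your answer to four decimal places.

With M_i denoting the second derivative at x_i, h_i = 1, 1, 1, and Δ_i = (y_(i+1) − y_i)/h_i = 10, -1, -12:
  1·M_0 + 4·M_1 + 1·M_2 = 6(Δ_1 - Δ_0) = -66
  1·M_1 + 4·M_2 + 1·M_3 = 6(Δ_2 - Δ_1) = -66
Natural end conditions: M_0 = M_3 = 0.
Solving the tridiagonal system: M_0 = 0, M_1 = -66/5, M_2 = -66/5, M_3 = 0.
On [4, 5], p'(x) = b_2 + 2c_2·(x - 4) + 3d_2·(x - 4)² with b_2 = Δ_2 - h_2(2M_2 + M_3)/6 = -38/5, c_2 = M_2/2 = -33/5, d_2 = (M_3 - M_2)/(6h_2) = 11/5. So p'(5) = -71/5.

-14.2000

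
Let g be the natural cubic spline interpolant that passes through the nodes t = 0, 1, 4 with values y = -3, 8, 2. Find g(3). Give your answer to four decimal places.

8.3333

Put M_i = g'' at the i-th knot. Here h = (1, 3) and Δ = (11, -2), so the interior equations h_(i-1)·M_(i-1) + 2(h_(i-1)+h_i)·M_i + h_i·M_(i+1) = 6(Δ_i − Δ_(i-1)) read
  1·M_0 + 8·M_1 + 3·M_2 = 6(Δ_1 - Δ_0) = -78
Natural end conditions: M_0 = M_2 = 0.
Solving: M_0 = 0, M_1 = -39/4, M_2 = 0.
On [1, 4], g(t) = 8 + 31/4·(t - 1) - 39/8·(t - 1)² + 13/24·(t - 1)³.
With (t - 1) = 2: g(3) = 25/3.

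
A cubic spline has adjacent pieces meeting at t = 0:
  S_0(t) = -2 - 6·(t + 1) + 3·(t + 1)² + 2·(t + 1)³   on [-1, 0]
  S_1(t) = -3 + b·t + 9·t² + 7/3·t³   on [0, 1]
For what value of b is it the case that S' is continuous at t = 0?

S_0'(t) = -6 + 6·(t + 1) + 6·(t + 1)², so S_0'(0) = 6. On the right, S_1'(0) = b, so b = 6.

6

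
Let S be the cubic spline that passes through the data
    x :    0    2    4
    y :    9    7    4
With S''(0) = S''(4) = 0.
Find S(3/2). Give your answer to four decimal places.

Put M_i = S'' at the i-th knot. Here h = (2, 2) and Δ = (-1, -3/2), so the interior equations h_(i-1)·M_(i-1) + 2(h_(i-1)+h_i)·M_i + h_i·M_(i+1) = 6(Δ_i − Δ_(i-1)) read
  2·M_0 + 8·M_1 + 2·M_2 = 6(Δ_1 - Δ_0) = -3
Natural end conditions: M_0 = M_2 = 0.
Forward elimination and back-substitution give M_0 = 0, M_1 = -3/8, M_2 = 0.
On [0, 2], S(x) = 9 - 7/8·x + 0·x² - 1/32·x³.
With x = 3/2: S(3/2) = 1941/256.

7.5820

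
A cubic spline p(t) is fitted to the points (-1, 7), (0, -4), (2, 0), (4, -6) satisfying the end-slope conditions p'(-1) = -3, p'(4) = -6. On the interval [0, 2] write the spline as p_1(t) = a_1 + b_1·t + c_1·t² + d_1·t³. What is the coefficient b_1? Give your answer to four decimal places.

Write M_i for p''(x_i). With h_i = 1, 2, 2 and divided differences Δ_i = -11, 2, -3, the continuity of p' gives the tridiagonal system
  1·M_0 + 6·M_1 + 2·M_2 = 6(Δ_1 - Δ_0) = 78
  2·M_1 + 8·M_2 + 2·M_3 = 6(Δ_2 - Δ_1) = -30
Clamped end conditions give two more equations: 2h_0·M_0 + h_0·M_1 = 6(Δ_0 - p'(-1)) = -48 and h_2·M_2 + 2h_2·M_3 = 6(p'(4) - Δ_2) = -18.
Hence M_0 = -804/23, M_1 = 504/23, M_2 = -213/23, M_3 = 3/23.
On [0, 2], with p_1(t) = a_1 + b_1·t + c_1·t² + d_1·t³: c_1 = M_1/2 = 252/23, d_1 = (M_2 - M_1)/(6h_1) = -239/92, b_1 = Δ_1 - h_1(2M_1 + M_2)/6 = -219/23.

-9.5217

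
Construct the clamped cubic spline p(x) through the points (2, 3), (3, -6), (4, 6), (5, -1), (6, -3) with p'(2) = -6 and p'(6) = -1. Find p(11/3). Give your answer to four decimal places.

With M_i denoting the second derivative at x_i, h_i = 1, 1, 1, 1, and Δ_i = (y_(i+1) − y_i)/h_i = -9, 12, -7, -2:
  1·M_0 + 4·M_1 + 1·M_2 = 6(Δ_1 - Δ_0) = 126
  1·M_1 + 4·M_2 + 1·M_3 = 6(Δ_2 - Δ_1) = -114
  1·M_2 + 4·M_3 + 1·M_4 = 6(Δ_3 - Δ_2) = 30
Clamped end conditions give two more equations: 2h_0·M_0 + h_0·M_1 = 6(Δ_0 - p'(2)) = -18 and h_3·M_3 + 2h_3·M_4 = 6(p'(6) - Δ_3) = 6.
Solving: M_0 = -979/28, M_1 = 727/14, M_2 = -187/4, M_3 = 295/14, M_4 = -211/28.
On [3, 4], p(x) = -6 + 139/56·(x - 3) + 727/28·(x - 3)² - 921/56·(x - 3)³.
With (x - 3) = 2/3: p(11/3) = 65/28.

2.3214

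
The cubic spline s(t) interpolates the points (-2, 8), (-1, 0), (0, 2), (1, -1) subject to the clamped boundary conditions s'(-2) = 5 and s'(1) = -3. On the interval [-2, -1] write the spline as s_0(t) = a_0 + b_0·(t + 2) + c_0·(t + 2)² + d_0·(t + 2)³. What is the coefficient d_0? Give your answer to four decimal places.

With M_i denoting the second derivative at x_i, h_i = 1, 1, 1, and Δ_i = (y_(i+1) − y_i)/h_i = -8, 2, -3:
  1·M_0 + 4·M_1 + 1·M_2 = 6(Δ_1 - Δ_0) = 60
  1·M_1 + 4·M_2 + 1·M_3 = 6(Δ_2 - Δ_1) = -30
Clamped end conditions give two more equations: 2h_0·M_0 + h_0·M_1 = 6(Δ_0 - s'(-2)) = -78 and h_2·M_2 + 2h_2·M_3 = 6(s'(1) - Δ_2) = 0.
Solving: M_0 = -836/15, M_1 = 502/15, M_2 = -272/15, M_3 = 136/15.
On [-2, -1], with s_0(t) = a_0 + b_0·(t + 2) + c_0·(t + 2)² + d_0·(t + 2)³: c_0 = M_0/2 = -418/15, d_0 = (M_1 - M_0)/(6h_0) = 223/15, b_0 = Δ_0 - h_0(2M_0 + M_1)/6 = 5.

14.8667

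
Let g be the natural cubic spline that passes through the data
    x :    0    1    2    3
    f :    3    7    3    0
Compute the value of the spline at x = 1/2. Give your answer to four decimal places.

5.8250

Put m_i = g'' at the i-th knot. Here h = (1, 1, 1) and Δ = (4, -4, -3), so the interior equations h_(i-1)·m_(i-1) + 2(h_(i-1)+h_i)·m_i + h_i·m_(i+1) = 6(Δ_i − Δ_(i-1)) read
  1·m_0 + 4·m_1 + 1·m_2 = 6(Δ_1 - Δ_0) = -48
  1·m_1 + 4·m_2 + 1·m_3 = 6(Δ_2 - Δ_1) = 6
Natural end conditions: m_0 = m_3 = 0.
Hence m_0 = 0, m_1 = -66/5, m_2 = 24/5, m_3 = 0.
On [0, 1], g(x) = 3 + 31/5·x + 0·x² - 11/5·x³.
With x = 1/2: g(1/2) = 233/40.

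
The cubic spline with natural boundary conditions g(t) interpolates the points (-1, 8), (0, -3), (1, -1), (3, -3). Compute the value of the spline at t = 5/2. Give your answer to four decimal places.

-1.4810

With m_i denoting the second derivative at x_i, h_i = 1, 1, 2, and Δ_i = (y_(i+1) − y_i)/h_i = -11, 2, -1:
  1·m_0 + 4·m_1 + 1·m_2 = 6(Δ_1 - Δ_0) = 78
  1·m_1 + 6·m_2 + 2·m_3 = 6(Δ_2 - Δ_1) = -18
Natural end conditions: m_0 = m_3 = 0.
Forward elimination and back-substitution give m_0 = 0, m_1 = 486/23, m_2 = -150/23, m_3 = 0.
On [1, 3], g(t) = -1 + 77/23·(t - 1) - 75/23·(t - 1)² + 25/46·(t - 1)³.
With (t - 1) = 3/2: g(5/2) = -545/368.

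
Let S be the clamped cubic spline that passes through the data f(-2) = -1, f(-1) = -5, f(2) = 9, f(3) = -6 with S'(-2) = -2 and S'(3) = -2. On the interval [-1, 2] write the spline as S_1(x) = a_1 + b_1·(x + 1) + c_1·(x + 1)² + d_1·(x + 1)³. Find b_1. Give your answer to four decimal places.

-0.2063

Write M_i for S''(x_i). With h_i = 1, 3, 1 and divided differences Δ_i = -4, 14/3, -15, the continuity of S' gives the tridiagonal system
  1·M_0 + 8·M_1 + 3·M_2 = 6(Δ_1 - Δ_0) = 52
  3·M_1 + 8·M_2 + 1·M_3 = 6(Δ_2 - Δ_1) = -118
Clamped end conditions give two more equations: 2h_0·M_0 + h_0·M_1 = 6(Δ_0 - S'(-2)) = -12 and h_2·M_2 + 2h_2·M_3 = 6(S'(3) - Δ_2) = 78.
Hence M_0 = -982/63, M_1 = 1208/63, M_2 = -1802/63, M_3 = 3358/63.
On [-1, 2], with S_1(x) = a_1 + b_1·(x + 1) + c_1·(x + 1)² + d_1·(x + 1)³: c_1 = M_1/2 = 604/63, d_1 = (M_2 - M_1)/(6h_1) = -215/81, b_1 = Δ_1 - h_1(2M_1 + M_2)/6 = -13/63.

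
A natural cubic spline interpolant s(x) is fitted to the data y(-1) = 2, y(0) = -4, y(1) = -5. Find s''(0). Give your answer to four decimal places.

Put M_i = s'' at the i-th knot. Here h = (1, 1) and Δ = (-6, -1), so the interior equations h_(i-1)·M_(i-1) + 2(h_(i-1)+h_i)·M_i + h_i·M_(i+1) = 6(Δ_i − Δ_(i-1)) read
  1·M_0 + 4·M_1 + 1·M_2 = 6(Δ_1 - Δ_0) = 30
Natural end conditions: M_0 = M_2 = 0.
Hence M_0 = 0, M_1 = 15/2, M_2 = 0.

7.5000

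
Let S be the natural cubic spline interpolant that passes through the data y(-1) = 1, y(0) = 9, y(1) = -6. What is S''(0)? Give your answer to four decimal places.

-34.5000

Write M_i for S''(x_i). With h_i = 1, 1 and divided differences Δ_i = 8, -15, the continuity of S' gives the tridiagonal system
  1·M_0 + 4·M_1 + 1·M_2 = 6(Δ_1 - Δ_0) = -138
Natural end conditions: M_0 = M_2 = 0.
Solving the tridiagonal system: M_0 = 0, M_1 = -69/2, M_2 = 0.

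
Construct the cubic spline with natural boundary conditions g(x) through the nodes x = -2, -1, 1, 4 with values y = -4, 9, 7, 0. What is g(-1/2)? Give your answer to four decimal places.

With M_i denoting the second derivative at x_i, h_i = 1, 2, 3, and Δ_i = (y_(i+1) − y_i)/h_i = 13, -1, -7/3:
  1·M_0 + 6·M_1 + 2·M_2 = 6(Δ_1 - Δ_0) = -84
  2·M_1 + 10·M_2 + 3·M_3 = 6(Δ_2 - Δ_1) = -8
Natural end conditions: M_0 = M_3 = 0.
Hence M_0 = 0, M_1 = -103/7, M_2 = 15/7, M_3 = 0.
On [-1, 1], g(x) = 9 + 170/21·(x + 1) - 103/14·(x + 1)² + 59/42·(x + 1)³.
With (x + 1) = 1/2: g(-1/2) = 1275/112.

11.3839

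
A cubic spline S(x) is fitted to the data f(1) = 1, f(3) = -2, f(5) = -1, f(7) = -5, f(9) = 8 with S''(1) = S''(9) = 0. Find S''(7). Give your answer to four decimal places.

With m_i denoting the second derivative at x_i, h_i = 2, 2, 2, 2, and Δ_i = (y_(i+1) − y_i)/h_i = -3/2, 1/2, -2, 13/2:
  2·m_0 + 8·m_1 + 2·m_2 = 6(Δ_1 - Δ_0) = 12
  2·m_1 + 8·m_2 + 2·m_3 = 6(Δ_2 - Δ_1) = -15
  2·m_2 + 8·m_3 + 2·m_4 = 6(Δ_3 - Δ_2) = 51
Natural end conditions: m_0 = m_4 = 0.
Solving the tridiagonal system: m_0 = 0, m_1 = 291/112, m_2 = -123/28, m_3 = 837/112, m_4 = 0.

7.4732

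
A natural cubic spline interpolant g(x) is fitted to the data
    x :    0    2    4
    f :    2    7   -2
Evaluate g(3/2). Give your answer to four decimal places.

Put m_i = g'' at the i-th knot. Here h = (2, 2) and Δ = (5/2, -9/2), so the interior equations h_(i-1)·m_(i-1) + 2(h_(i-1)+h_i)·m_i + h_i·m_(i+1) = 6(Δ_i − Δ_(i-1)) read
  2·m_0 + 8·m_1 + 2·m_2 = 6(Δ_1 - Δ_0) = -42
Natural end conditions: m_0 = m_2 = 0.
Solving: m_0 = 0, m_1 = -21/4, m_2 = 0.
On [0, 2], g(x) = 2 + 17/4·x + 0·x² - 7/16·x³.
With x = 3/2: g(3/2) = 883/128.

6.8984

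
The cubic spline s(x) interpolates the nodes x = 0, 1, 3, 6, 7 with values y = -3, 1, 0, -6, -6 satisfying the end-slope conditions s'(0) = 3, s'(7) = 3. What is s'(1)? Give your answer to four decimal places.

With M_i denoting the second derivative at x_i, h_i = 1, 2, 3, 1, and Δ_i = (y_(i+1) − y_i)/h_i = 4, -1/2, -2, 0:
  1·M_0 + 6·M_1 + 2·M_2 = 6(Δ_1 - Δ_0) = -27
  2·M_1 + 10·M_2 + 3·M_3 = 6(Δ_2 - Δ_1) = -9
  3·M_2 + 8·M_3 + 1·M_4 = 6(Δ_3 - Δ_2) = 12
Clamped end conditions give two more equations: 2h_0·M_0 + h_0·M_1 = 6(Δ_0 - s'(0)) = 6 and h_3·M_3 + 2h_3·M_4 = 6(s'(7) - Δ_3) = 18.
Solving the tridiagonal system: M_0 = 425/74, M_1 = -203/37, M_2 = 13/148, M_3 = 27/74, M_4 = 1305/148.
On [1, 3], s'(x) = b_1 + 2c_1·(x - 1) + 3d_1·(x - 1)² with b_1 = Δ_1 - h_1(2M_1 + M_2)/6 = 463/148, c_1 = M_1/2 = -203/74, d_1 = (M_2 - M_1)/(6h_1) = 275/592. So s'(1) = 463/148.

3.1284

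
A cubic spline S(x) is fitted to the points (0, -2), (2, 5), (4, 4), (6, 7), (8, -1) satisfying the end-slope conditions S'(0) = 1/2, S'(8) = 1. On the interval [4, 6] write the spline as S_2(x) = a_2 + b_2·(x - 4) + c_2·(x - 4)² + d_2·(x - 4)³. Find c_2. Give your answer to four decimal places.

Put M_i = S'' at the i-th knot. Here h = (2, 2, 2, 2) and Δ = (7/2, -1/2, 3/2, -4), so the interior equations h_(i-1)·M_(i-1) + 2(h_(i-1)+h_i)·M_i + h_i·M_(i+1) = 6(Δ_i − Δ_(i-1)) read
  2·M_0 + 8·M_1 + 2·M_2 = 6(Δ_1 - Δ_0) = -24
  2·M_1 + 8·M_2 + 2·M_3 = 6(Δ_2 - Δ_1) = 12
  2·M_2 + 8·M_3 + 2·M_4 = 6(Δ_3 - Δ_2) = -33
Clamped end conditions give two more equations: 2h_0·M_0 + h_0·M_1 = 6(Δ_0 - S'(0)) = 18 and h_3·M_3 + 2h_3·M_4 = 6(S'(8) - Δ_3) = 30.
Solving: M_0 = 425/56, M_1 = -173/28, M_2 = 41/8, M_3 = -233/28, M_4 = 653/56.
On [4, 6], with S_2(x) = a_2 + b_2·(x - 4) + c_2·(x - 4)² + d_2·(x - 4)³: c_2 = M_2/2 = 41/16, d_2 = (M_3 - M_2)/(6h_2) = -251/224, b_2 = Δ_2 - h_2(2M_2 + M_3)/6 = 6/7.

2.5625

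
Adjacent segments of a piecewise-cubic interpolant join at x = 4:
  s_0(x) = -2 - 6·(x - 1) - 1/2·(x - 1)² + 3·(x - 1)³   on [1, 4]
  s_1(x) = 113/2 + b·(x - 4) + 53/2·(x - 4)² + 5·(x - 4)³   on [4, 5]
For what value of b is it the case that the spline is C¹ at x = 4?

72

s_0'(x) = -6 - 1·(x - 1) + 9·(x - 1)², so s_0'(4) = 72. On the right, s_1'(4) = b, so b = 72.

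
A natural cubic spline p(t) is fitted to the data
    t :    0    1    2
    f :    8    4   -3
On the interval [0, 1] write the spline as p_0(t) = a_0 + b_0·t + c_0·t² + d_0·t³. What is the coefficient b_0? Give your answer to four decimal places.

With σ_i denoting the second derivative at x_i, h_i = 1, 1, and Δ_i = (y_(i+1) − y_i)/h_i = -4, -7:
  1·σ_0 + 4·σ_1 + 1·σ_2 = 6(Δ_1 - Δ_0) = -18
Natural end conditions: σ_0 = σ_2 = 0.
Solving the tridiagonal system: σ_0 = 0, σ_1 = -9/2, σ_2 = 0.
On [0, 1], with p_0(t) = a_0 + b_0·t + c_0·t² + d_0·t³: c_0 = σ_0/2 = 0, d_0 = (σ_1 - σ_0)/(6h_0) = -3/4, b_0 = Δ_0 - h_0(2σ_0 + σ_1)/6 = -13/4.

-3.2500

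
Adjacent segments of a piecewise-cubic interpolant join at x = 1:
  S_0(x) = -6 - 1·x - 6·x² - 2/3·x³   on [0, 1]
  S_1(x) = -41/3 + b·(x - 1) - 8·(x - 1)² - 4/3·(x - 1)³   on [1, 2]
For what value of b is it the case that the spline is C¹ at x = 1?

S_0'(x) = -1 - 12·x - 2·x², so S_0'(1) = -15. On the right, S_1'(1) = b, so b = -15.

-15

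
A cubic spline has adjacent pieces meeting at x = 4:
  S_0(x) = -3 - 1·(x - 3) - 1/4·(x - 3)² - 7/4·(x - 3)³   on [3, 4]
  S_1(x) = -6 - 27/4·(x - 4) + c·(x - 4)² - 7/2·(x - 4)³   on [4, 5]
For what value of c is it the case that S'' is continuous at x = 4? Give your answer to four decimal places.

S_0''(x) = -1/2 - 21/2·(x - 3), so S_0''(4) = -11. On the right, S_1''(4) = 2c, so c = -11/2.

-5.5000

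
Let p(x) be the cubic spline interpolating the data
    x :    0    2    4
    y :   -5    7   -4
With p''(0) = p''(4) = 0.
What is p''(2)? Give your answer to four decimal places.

With σ_i denoting the second derivative at x_i, h_i = 2, 2, and Δ_i = (y_(i+1) − y_i)/h_i = 6, -11/2:
  2·σ_0 + 8·σ_1 + 2·σ_2 = 6(Δ_1 - Δ_0) = -69
Natural end conditions: σ_0 = σ_2 = 0.
Solving: σ_0 = 0, σ_1 = -69/8, σ_2 = 0.

-8.6250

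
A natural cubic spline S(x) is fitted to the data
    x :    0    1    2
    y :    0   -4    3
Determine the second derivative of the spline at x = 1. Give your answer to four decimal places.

Put m_i = S'' at the i-th knot. Here h = (1, 1) and Δ = (-4, 7), so the interior equations h_(i-1)·m_(i-1) + 2(h_(i-1)+h_i)·m_i + h_i·m_(i+1) = 6(Δ_i − Δ_(i-1)) read
  1·m_0 + 4·m_1 + 1·m_2 = 6(Δ_1 - Δ_0) = 66
Natural end conditions: m_0 = m_2 = 0.
Solving: m_0 = 0, m_1 = 33/2, m_2 = 0.

16.5000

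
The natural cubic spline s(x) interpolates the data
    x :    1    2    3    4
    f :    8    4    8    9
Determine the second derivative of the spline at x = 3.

Let m_i = s''(x_i). Step sizes h_i = 1, 1, 1; slopes of the chords Δ_i = (y_(i+1) - y_i)/h_i = -4, 4, 1.
  1·m_0 + 4·m_1 + 1·m_2 = 6(Δ_1 - Δ_0) = 48
  1·m_1 + 4·m_2 + 1·m_3 = 6(Δ_2 - Δ_1) = -18
Natural end conditions: m_0 = m_3 = 0.
Hence m_0 = 0, m_1 = 14, m_2 = -8, m_3 = 0.

-8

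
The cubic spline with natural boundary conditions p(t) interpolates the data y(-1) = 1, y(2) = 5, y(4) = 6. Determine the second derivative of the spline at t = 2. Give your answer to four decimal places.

-0.5000

Put M_i = p'' at the i-th knot. Here h = (3, 2) and Δ = (4/3, 1/2), so the interior equations h_(i-1)·M_(i-1) + 2(h_(i-1)+h_i)·M_i + h_i·M_(i+1) = 6(Δ_i − Δ_(i-1)) read
  3·M_0 + 10·M_1 + 2·M_2 = 6(Δ_1 - Δ_0) = -5
Natural end conditions: M_0 = M_2 = 0.
Forward elimination and back-substitution give M_0 = 0, M_1 = -1/2, M_2 = 0.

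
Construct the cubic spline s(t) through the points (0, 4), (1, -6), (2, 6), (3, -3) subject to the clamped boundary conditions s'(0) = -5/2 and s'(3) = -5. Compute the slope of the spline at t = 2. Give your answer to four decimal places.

Let m_i = s''(x_i). Step sizes h_i = 1, 1, 1; slopes of the chords Δ_i = (y_(i+1) - y_i)/h_i = -10, 12, -9.
  1·m_0 + 4·m_1 + 1·m_2 = 6(Δ_1 - Δ_0) = 132
  1·m_1 + 4·m_2 + 1·m_3 = 6(Δ_2 - Δ_1) = -126
Clamped end conditions give two more equations: 2h_0·m_0 + h_0·m_1 = 6(Δ_0 - s'(0)) = -45 and h_2·m_2 + 2h_2·m_3 = 6(s'(3) - Δ_2) = 24.
Solving: m_0 = -158/3, m_1 = 181/3, m_2 = -170/3, m_3 = 121/3.
On [2, 3], s'(t) = b_2 + 2c_2·(t - 2) + 3d_2·(t - 2)² with b_2 = Δ_2 - h_2(2m_2 + m_3)/6 = 19/6, c_2 = m_2/2 = -85/3, d_2 = (m_3 - m_2)/(6h_2) = 97/6. So s'(2) = 19/6.

3.1667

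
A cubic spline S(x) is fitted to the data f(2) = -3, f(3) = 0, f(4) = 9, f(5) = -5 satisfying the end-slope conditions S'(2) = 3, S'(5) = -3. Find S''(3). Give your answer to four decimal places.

With σ_i denoting the second derivative at x_i, h_i = 1, 1, 1, and Δ_i = (y_(i+1) − y_i)/h_i = 3, 9, -14:
  1·σ_0 + 4·σ_1 + 1·σ_2 = 6(Δ_1 - Δ_0) = 36
  1·σ_1 + 4·σ_2 + 1·σ_3 = 6(Δ_2 - Δ_1) = -138
Clamped end conditions give two more equations: 2h_0·σ_0 + h_0·σ_1 = 6(Δ_0 - S'(2)) = 0 and h_2·σ_2 + 2h_2·σ_3 = 6(S'(5) - Δ_2) = 66.
Solving: σ_0 = -66/5, σ_1 = 132/5, σ_2 = -282/5, σ_3 = 306/5.

26.4000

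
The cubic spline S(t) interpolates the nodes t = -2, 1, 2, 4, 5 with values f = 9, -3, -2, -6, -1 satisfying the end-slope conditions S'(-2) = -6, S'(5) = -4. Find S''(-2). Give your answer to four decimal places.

-0.5492

Write σ_i for S''(x_i). With h_i = 3, 1, 2, 1 and divided differences Δ_i = -4, 1, -2, 5, the continuity of S' gives the tridiagonal system
  3·σ_0 + 8·σ_1 + 1·σ_2 = 6(Δ_1 - Δ_0) = 30
  1·σ_1 + 6·σ_2 + 2·σ_3 = 6(Δ_2 - Δ_1) = -18
  2·σ_2 + 6·σ_3 + 1·σ_4 = 6(Δ_3 - Δ_2) = 42
Clamped end conditions give two more equations: 2h_0·σ_0 + h_0·σ_1 = 6(Δ_0 - S'(-2)) = 12 and h_3·σ_3 + 2h_3·σ_4 = 6(S'(5) - Δ_3) = -54.
Solving: σ_0 = -67/122, σ_1 = 311/61, σ_2 = -1115/122, σ_3 = 968/61, σ_4 = -2131/61.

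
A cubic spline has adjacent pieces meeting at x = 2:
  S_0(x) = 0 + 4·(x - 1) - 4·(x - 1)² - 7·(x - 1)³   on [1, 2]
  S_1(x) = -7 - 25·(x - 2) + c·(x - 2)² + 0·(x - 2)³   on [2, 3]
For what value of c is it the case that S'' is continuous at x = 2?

-25

S_0''(x) = -8 - 42·(x - 1), so S_0''(2) = -50. On the right, S_1''(2) = 2c, so c = -25.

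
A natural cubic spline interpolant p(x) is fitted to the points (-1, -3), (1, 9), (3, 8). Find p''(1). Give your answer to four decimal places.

Let M_i = p''(x_i). Step sizes h_i = 2, 2; slopes of the chords Δ_i = (y_(i+1) - y_i)/h_i = 6, -1/2.
  2·M_0 + 8·M_1 + 2·M_2 = 6(Δ_1 - Δ_0) = -39
Natural end conditions: M_0 = M_2 = 0.
Forward elimination and back-substitution give M_0 = 0, M_1 = -39/8, M_2 = 0.

-4.8750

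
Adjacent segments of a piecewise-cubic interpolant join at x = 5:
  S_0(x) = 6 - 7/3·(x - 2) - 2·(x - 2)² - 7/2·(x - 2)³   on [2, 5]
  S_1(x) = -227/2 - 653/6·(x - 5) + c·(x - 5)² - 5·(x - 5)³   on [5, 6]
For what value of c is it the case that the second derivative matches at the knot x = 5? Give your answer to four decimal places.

S_0''(x) = -4 - 21·(x - 2), so S_0''(5) = -67. On the right, S_1''(5) = 2c, so c = -67/2.

-33.5000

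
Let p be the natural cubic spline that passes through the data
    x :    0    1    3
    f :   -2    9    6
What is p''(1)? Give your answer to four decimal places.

Let m_i = p''(x_i). Step sizes h_i = 1, 2; slopes of the chords Δ_i = (y_(i+1) - y_i)/h_i = 11, -3/2.
  1·m_0 + 6·m_1 + 2·m_2 = 6(Δ_1 - Δ_0) = -75
Natural end conditions: m_0 = m_2 = 0.
Forward elimination and back-substitution give m_0 = 0, m_1 = -25/2, m_2 = 0.

-12.5000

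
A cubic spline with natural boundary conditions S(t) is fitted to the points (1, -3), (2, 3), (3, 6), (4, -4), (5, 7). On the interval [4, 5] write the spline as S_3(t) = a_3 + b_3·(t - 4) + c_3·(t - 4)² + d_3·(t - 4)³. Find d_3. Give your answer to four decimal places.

Let σ_i = S''(x_i). Step sizes h_i = 1, 1, 1, 1; slopes of the chords Δ_i = (y_(i+1) - y_i)/h_i = 6, 3, -10, 11.
  1·σ_0 + 4·σ_1 + 1·σ_2 = 6(Δ_1 - Δ_0) = -18
  1·σ_1 + 4·σ_2 + 1·σ_3 = 6(Δ_2 - Δ_1) = -78
  1·σ_2 + 4·σ_3 + 1·σ_4 = 6(Δ_3 - Δ_2) = 126
Natural end conditions: σ_0 = σ_4 = 0.
Forward elimination and back-substitution give σ_0 = 0, σ_1 = 3, σ_2 = -30, σ_3 = 39, σ_4 = 0.
On [4, 5], with S_3(t) = a_3 + b_3·(t - 4) + c_3·(t - 4)² + d_3·(t - 4)³: c_3 = σ_3/2 = 39/2, d_3 = (σ_4 - σ_3)/(6h_3) = -13/2, b_3 = Δ_3 - h_3(2σ_3 + σ_4)/6 = -2.

-6.5000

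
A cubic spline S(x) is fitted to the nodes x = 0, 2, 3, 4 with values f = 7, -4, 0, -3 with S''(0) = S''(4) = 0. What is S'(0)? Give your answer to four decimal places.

-9.4130

Put m_i = S'' at the i-th knot. Here h = (2, 1, 1) and Δ = (-11/2, 4, -3), so the interior equations h_(i-1)·m_(i-1) + 2(h_(i-1)+h_i)·m_i + h_i·m_(i+1) = 6(Δ_i − Δ_(i-1)) read
  2·m_0 + 6·m_1 + 1·m_2 = 6(Δ_1 - Δ_0) = 57
  1·m_1 + 4·m_2 + 1·m_3 = 6(Δ_2 - Δ_1) = -42
Natural end conditions: m_0 = m_3 = 0.
Forward elimination and back-substitution give m_0 = 0, m_1 = 270/23, m_2 = -309/23, m_3 = 0.
On [0, 2], S'(x) = b_0 + 2c_0·x + 3d_0·x² with b_0 = Δ_0 - h_0(2m_0 + m_1)/6 = -433/46, c_0 = m_0/2 = 0, d_0 = (m_1 - m_0)/(6h_0) = 45/46. So S'(0) = -433/46.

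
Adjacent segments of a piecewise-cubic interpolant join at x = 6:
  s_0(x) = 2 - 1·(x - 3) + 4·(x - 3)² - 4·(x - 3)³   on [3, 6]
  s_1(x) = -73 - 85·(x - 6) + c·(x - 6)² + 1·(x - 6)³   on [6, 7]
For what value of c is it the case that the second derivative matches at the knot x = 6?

-32

s_0''(x) = 8 - 24·(x - 3), so s_0''(6) = -64. On the right, s_1''(6) = 2c, so c = -32.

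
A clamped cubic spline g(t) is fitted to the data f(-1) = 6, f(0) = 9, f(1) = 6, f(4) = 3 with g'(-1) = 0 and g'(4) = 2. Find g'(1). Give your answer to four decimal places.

Write M_i for g''(x_i). With h_i = 1, 1, 3 and divided differences Δ_i = 3, -3, -1, the continuity of g' gives the tridiagonal system
  1·M_0 + 4·M_1 + 1·M_2 = 6(Δ_1 - Δ_0) = -36
  1·M_1 + 8·M_2 + 3·M_3 = 6(Δ_2 - Δ_1) = 12
Clamped end conditions give two more equations: 2h_0·M_0 + h_0·M_1 = 6(Δ_0 - g'(-1)) = 18 and h_2·M_2 + 2h_2·M_3 = 6(g'(4) - Δ_2) = 18.
Solving: M_0 = 458/29, M_1 = -394/29, M_2 = 74/29, M_3 = 50/29.
On [1, 4], g'(t) = b_2 + 2c_2·(t - 1) + 3d_2·(t - 1)² with b_2 = Δ_2 - h_2(2M_2 + M_3)/6 = -128/29, c_2 = M_2/2 = 37/29, d_2 = (M_3 - M_2)/(6h_2) = -4/87. So g'(1) = -128/29.

-4.4138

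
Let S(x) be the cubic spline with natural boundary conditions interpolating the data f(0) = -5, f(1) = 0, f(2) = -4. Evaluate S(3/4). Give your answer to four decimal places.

Let m_i = S''(x_i). Step sizes h_i = 1, 1; slopes of the chords Δ_i = (y_(i+1) - y_i)/h_i = 5, -4.
  1·m_0 + 4·m_1 + 1·m_2 = 6(Δ_1 - Δ_0) = -54
Natural end conditions: m_0 = m_2 = 0.
Solving: m_0 = 0, m_1 = -27/2, m_2 = 0.
On [0, 1], S(x) = -5 + 29/4·x + 0·x² - 9/4·x³.
With x = 3/4: S(3/4) = -131/256.

-0.5117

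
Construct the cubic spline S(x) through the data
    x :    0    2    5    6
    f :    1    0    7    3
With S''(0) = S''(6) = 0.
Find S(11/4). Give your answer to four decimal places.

2.1511

Write M_i for S''(x_i). With h_i = 2, 3, 1 and divided differences Δ_i = -1/2, 7/3, -4, the continuity of S' gives the tridiagonal system
  2·M_0 + 10·M_1 + 3·M_2 = 6(Δ_1 - Δ_0) = 17
  3·M_1 + 8·M_2 + 1·M_3 = 6(Δ_2 - Δ_1) = -38
Natural end conditions: M_0 = M_3 = 0.
Hence M_0 = 0, M_1 = 250/71, M_2 = -431/71, M_3 = 0.
On [2, 5], S(x) = 0 + 787/426·(x - 2) + 125/71·(x - 2)² - 227/426·(x - 2)³.
With (x - 2) = 3/4: S(11/4) = 19549/9088.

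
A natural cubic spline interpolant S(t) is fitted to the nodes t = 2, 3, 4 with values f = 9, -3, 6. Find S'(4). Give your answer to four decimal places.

Write M_i for S''(x_i). With h_i = 1, 1 and divided differences Δ_i = -12, 9, the continuity of S' gives the tridiagonal system
  1·M_0 + 4·M_1 + 1·M_2 = 6(Δ_1 - Δ_0) = 126
Natural end conditions: M_0 = M_2 = 0.
Forward elimination and back-substitution give M_0 = 0, M_1 = 63/2, M_2 = 0.
On [3, 4], S'(t) = b_1 + 2c_1·(t - 3) + 3d_1·(t - 3)² with b_1 = Δ_1 - h_1(2M_1 + M_2)/6 = -3/2, c_1 = M_1/2 = 63/4, d_1 = (M_2 - M_1)/(6h_1) = -21/4. So S'(4) = 57/4.

14.2500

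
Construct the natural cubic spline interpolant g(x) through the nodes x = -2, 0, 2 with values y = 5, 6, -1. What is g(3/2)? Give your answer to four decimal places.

Put m_i = g'' at the i-th knot. Here h = (2, 2) and Δ = (1/2, -7/2), so the interior equations h_(i-1)·m_(i-1) + 2(h_(i-1)+h_i)·m_i + h_i·m_(i+1) = 6(Δ_i − Δ_(i-1)) read
  2·m_0 + 8·m_1 + 2·m_2 = 6(Δ_1 - Δ_0) = -24
Natural end conditions: m_0 = m_2 = 0.
Solving: m_0 = 0, m_1 = -3, m_2 = 0.
On [0, 2], g(x) = 6 - 3/2·x - 3/2·x² + 1/4·x³.
With x = 3/2: g(3/2) = 39/32.

1.2188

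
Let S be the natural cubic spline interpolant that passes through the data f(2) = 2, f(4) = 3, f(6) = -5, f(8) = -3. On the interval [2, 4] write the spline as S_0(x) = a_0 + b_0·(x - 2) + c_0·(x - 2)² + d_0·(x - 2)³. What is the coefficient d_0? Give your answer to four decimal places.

-0.3833

With m_i denoting the second derivative at x_i, h_i = 2, 2, 2, and Δ_i = (y_(i+1) − y_i)/h_i = 1/2, -4, 1:
  2·m_0 + 8·m_1 + 2·m_2 = 6(Δ_1 - Δ_0) = -27
  2·m_1 + 8·m_2 + 2·m_3 = 6(Δ_2 - Δ_1) = 30
Natural end conditions: m_0 = m_3 = 0.
Solving the tridiagonal system: m_0 = 0, m_1 = -23/5, m_2 = 49/10, m_3 = 0.
On [2, 4], with S_0(x) = a_0 + b_0·(x - 2) + c_0·(x - 2)² + d_0·(x - 2)³: c_0 = m_0/2 = 0, d_0 = (m_1 - m_0)/(6h_0) = -23/60, b_0 = Δ_0 - h_0(2m_0 + m_1)/6 = 61/30.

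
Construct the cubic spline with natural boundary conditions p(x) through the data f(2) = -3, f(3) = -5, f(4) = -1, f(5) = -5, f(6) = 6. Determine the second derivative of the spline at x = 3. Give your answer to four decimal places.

Put M_i = p'' at the i-th knot. Here h = (1, 1, 1, 1) and Δ = (-2, 4, -4, 11), so the interior equations h_(i-1)·M_(i-1) + 2(h_(i-1)+h_i)·M_i + h_i·M_(i+1) = 6(Δ_i − Δ_(i-1)) read
  1·M_0 + 4·M_1 + 1·M_2 = 6(Δ_1 - Δ_0) = 36
  1·M_1 + 4·M_2 + 1·M_3 = 6(Δ_2 - Δ_1) = -48
  1·M_2 + 4·M_3 + 1·M_4 = 6(Δ_3 - Δ_2) = 90
Natural end conditions: M_0 = M_4 = 0.
Solving: M_0 = 0, M_1 = 411/28, M_2 = -159/7, M_3 = 789/28, M_4 = 0.

14.6786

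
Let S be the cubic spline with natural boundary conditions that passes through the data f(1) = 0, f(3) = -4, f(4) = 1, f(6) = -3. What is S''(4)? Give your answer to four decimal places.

-8.4000

With M_i denoting the second derivative at x_i, h_i = 2, 1, 2, and Δ_i = (y_(i+1) − y_i)/h_i = -2, 5, -2:
  2·M_0 + 6·M_1 + 1·M_2 = 6(Δ_1 - Δ_0) = 42
  1·M_1 + 6·M_2 + 2·M_3 = 6(Δ_2 - Δ_1) = -42
Natural end conditions: M_0 = M_3 = 0.
Hence M_0 = 0, M_1 = 42/5, M_2 = -42/5, M_3 = 0.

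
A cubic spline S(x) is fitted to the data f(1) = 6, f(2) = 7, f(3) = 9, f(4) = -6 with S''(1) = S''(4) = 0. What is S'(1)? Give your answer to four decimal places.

-0.4000

With M_i denoting the second derivative at x_i, h_i = 1, 1, 1, and Δ_i = (y_(i+1) − y_i)/h_i = 1, 2, -15:
  1·M_0 + 4·M_1 + 1·M_2 = 6(Δ_1 - Δ_0) = 6
  1·M_1 + 4·M_2 + 1·M_3 = 6(Δ_2 - Δ_1) = -102
Natural end conditions: M_0 = M_3 = 0.
Solving: M_0 = 0, M_1 = 42/5, M_2 = -138/5, M_3 = 0.
On [1, 2], S'(x) = b_0 + 2c_0·(x - 1) + 3d_0·(x - 1)² with b_0 = Δ_0 - h_0(2M_0 + M_1)/6 = -2/5, c_0 = M_0/2 = 0, d_0 = (M_1 - M_0)/(6h_0) = 7/5. So S'(1) = -2/5.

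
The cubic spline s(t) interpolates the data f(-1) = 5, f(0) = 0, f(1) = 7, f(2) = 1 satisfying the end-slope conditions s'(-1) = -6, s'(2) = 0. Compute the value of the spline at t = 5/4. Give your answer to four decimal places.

6.0625

Put M_i = s'' at the i-th knot. Here h = (1, 1, 1) and Δ = (-5, 7, -6), so the interior equations h_(i-1)·M_(i-1) + 2(h_(i-1)+h_i)·M_i + h_i·M_(i+1) = 6(Δ_i − Δ_(i-1)) read
  1·M_0 + 4·M_1 + 1·M_2 = 6(Δ_1 - Δ_0) = 72
  1·M_1 + 4·M_2 + 1·M_3 = 6(Δ_2 - Δ_1) = -78
Clamped end conditions give two more equations: 2h_0·M_0 + h_0·M_1 = 6(Δ_0 - s'(-1)) = 6 and h_2·M_2 + 2h_2·M_3 = 6(s'(2) - Δ_2) = 36.
Forward elimination and back-substitution give M_0 = -12, M_1 = 30, M_2 = -36, M_3 = 36.
On [1, 2], s(t) = 7 + 0·(t - 1) - 18·(t - 1)² + 12·(t - 1)³.
With (t - 1) = 1/4: s(5/4) = 97/16.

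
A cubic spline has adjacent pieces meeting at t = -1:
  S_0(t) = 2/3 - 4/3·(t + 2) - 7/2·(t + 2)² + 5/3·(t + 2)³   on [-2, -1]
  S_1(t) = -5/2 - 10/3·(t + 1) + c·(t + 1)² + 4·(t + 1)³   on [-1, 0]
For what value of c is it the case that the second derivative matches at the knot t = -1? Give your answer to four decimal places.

1.5000

S_0''(t) = -7 + 10·(t + 2), so S_0''(-1) = 3. On the right, S_1''(-1) = 2c, so c = 3/2.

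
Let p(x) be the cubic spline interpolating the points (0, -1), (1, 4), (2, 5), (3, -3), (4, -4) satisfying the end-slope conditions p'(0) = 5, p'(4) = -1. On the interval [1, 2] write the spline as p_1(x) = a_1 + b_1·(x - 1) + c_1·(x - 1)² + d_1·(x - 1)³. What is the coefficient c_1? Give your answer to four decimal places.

-0.9643

Let σ_i = p''(x_i). Step sizes h_i = 1, 1, 1, 1; slopes of the chords Δ_i = (y_(i+1) - y_i)/h_i = 5, 1, -8, -1.
  1·σ_0 + 4·σ_1 + 1·σ_2 = 6(Δ_1 - Δ_0) = -24
  1·σ_1 + 4·σ_2 + 1·σ_3 = 6(Δ_2 - Δ_1) = -54
  1·σ_2 + 4·σ_3 + 1·σ_4 = 6(Δ_3 - Δ_2) = 42
Clamped end conditions give two more equations: 2h_0·σ_0 + h_0·σ_1 = 6(Δ_0 - p'(0)) = 0 and h_3·σ_3 + 2h_3·σ_4 = 6(p'(4) - Δ_3) = 0.
Forward elimination and back-substitution give σ_0 = 27/28, σ_1 = -27/14, σ_2 = -69/4, σ_3 = 237/14, σ_4 = -237/28.
On [1, 2], with p_1(x) = a_1 + b_1·(x - 1) + c_1·(x - 1)² + d_1·(x - 1)³: c_1 = σ_1/2 = -27/28, d_1 = (σ_2 - σ_1)/(6h_1) = -143/56, b_1 = Δ_1 - h_1(2σ_1 + σ_2)/6 = 253/56.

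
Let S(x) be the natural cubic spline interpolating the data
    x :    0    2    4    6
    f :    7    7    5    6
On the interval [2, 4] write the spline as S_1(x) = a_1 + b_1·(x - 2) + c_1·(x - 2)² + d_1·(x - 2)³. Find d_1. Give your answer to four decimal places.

Put M_i = S'' at the i-th knot. Here h = (2, 2, 2) and Δ = (0, -1, 1/2), so the interior equations h_(i-1)·M_(i-1) + 2(h_(i-1)+h_i)·M_i + h_i·M_(i+1) = 6(Δ_i − Δ_(i-1)) read
  2·M_0 + 8·M_1 + 2·M_2 = 6(Δ_1 - Δ_0) = -6
  2·M_1 + 8·M_2 + 2·M_3 = 6(Δ_2 - Δ_1) = 9
Natural end conditions: M_0 = M_3 = 0.
Hence M_0 = 0, M_1 = -11/10, M_2 = 7/5, M_3 = 0.
On [2, 4], with S_1(x) = a_1 + b_1·(x - 2) + c_1·(x - 2)² + d_1·(x - 2)³: c_1 = M_1/2 = -11/20, d_1 = (M_2 - M_1)/(6h_1) = 5/24, b_1 = Δ_1 - h_1(2M_1 + M_2)/6 = -11/15.

0.2083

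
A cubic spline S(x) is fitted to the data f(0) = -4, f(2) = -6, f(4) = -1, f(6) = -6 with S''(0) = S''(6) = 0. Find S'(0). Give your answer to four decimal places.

With σ_i denoting the second derivative at x_i, h_i = 2, 2, 2, and Δ_i = (y_(i+1) − y_i)/h_i = -1, 5/2, -5/2:
  2·σ_0 + 8·σ_1 + 2·σ_2 = 6(Δ_1 - Δ_0) = 21
  2·σ_1 + 8·σ_2 + 2·σ_3 = 6(Δ_2 - Δ_1) = -30
Natural end conditions: σ_0 = σ_3 = 0.
Forward elimination and back-substitution give σ_0 = 0, σ_1 = 19/5, σ_2 = -47/10, σ_3 = 0.
On [0, 2], S'(x) = b_0 + 2c_0·x + 3d_0·x² with b_0 = Δ_0 - h_0(2σ_0 + σ_1)/6 = -34/15, c_0 = σ_0/2 = 0, d_0 = (σ_1 - σ_0)/(6h_0) = 19/60. So S'(0) = -34/15.

-2.2667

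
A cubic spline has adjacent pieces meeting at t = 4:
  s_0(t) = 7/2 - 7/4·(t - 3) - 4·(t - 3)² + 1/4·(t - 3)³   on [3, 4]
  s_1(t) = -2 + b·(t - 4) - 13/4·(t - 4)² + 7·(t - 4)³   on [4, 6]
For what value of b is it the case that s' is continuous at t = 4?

-9

s_0'(t) = -7/4 - 8·(t - 3) + 3/4·(t - 3)², so s_0'(4) = -9. On the right, s_1'(4) = b, so b = -9.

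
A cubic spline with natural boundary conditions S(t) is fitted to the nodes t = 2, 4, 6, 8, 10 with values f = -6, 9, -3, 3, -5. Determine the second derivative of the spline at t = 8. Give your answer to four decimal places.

-8.2768

Write M_i for S''(x_i). With h_i = 2, 2, 2, 2 and divided differences Δ_i = 15/2, -6, 3, -4, the continuity of S' gives the tridiagonal system
  2·M_0 + 8·M_1 + 2·M_2 = 6(Δ_1 - Δ_0) = -81
  2·M_1 + 8·M_2 + 2·M_3 = 6(Δ_2 - Δ_1) = 54
  2·M_2 + 8·M_3 + 2·M_4 = 6(Δ_3 - Δ_2) = -42
Natural end conditions: M_0 = M_4 = 0.
Forward elimination and back-substitution give M_0 = 0, M_1 = -1473/112, M_2 = 339/28, M_3 = -927/112, M_4 = 0.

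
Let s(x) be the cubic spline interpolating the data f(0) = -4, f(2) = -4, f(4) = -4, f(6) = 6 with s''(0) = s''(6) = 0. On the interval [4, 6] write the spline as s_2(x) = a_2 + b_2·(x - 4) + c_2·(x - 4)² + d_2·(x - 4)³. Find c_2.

Write M_i for s''(x_i). With h_i = 2, 2, 2 and divided differences Δ_i = 0, 0, 5, the continuity of s' gives the tridiagonal system
  2·M_0 + 8·M_1 + 2·M_2 = 6(Δ_1 - Δ_0) = 0
  2·M_1 + 8·M_2 + 2·M_3 = 6(Δ_2 - Δ_1) = 30
Natural end conditions: M_0 = M_3 = 0.
Hence M_0 = 0, M_1 = -1, M_2 = 4, M_3 = 0.
On [4, 6], with s_2(x) = a_2 + b_2·(x - 4) + c_2·(x - 4)² + d_2·(x - 4)³: c_2 = M_2/2 = 2, d_2 = (M_3 - M_2)/(6h_2) = -1/3, b_2 = Δ_2 - h_2(2M_2 + M_3)/6 = 7/3.

2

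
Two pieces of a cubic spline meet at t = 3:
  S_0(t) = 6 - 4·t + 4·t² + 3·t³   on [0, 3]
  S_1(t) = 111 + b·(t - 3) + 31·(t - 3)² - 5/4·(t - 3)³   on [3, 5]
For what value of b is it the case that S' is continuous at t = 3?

S_0'(t) = -4 + 8·t + 9·t², so S_0'(3) = 101. On the right, S_1'(3) = b, so b = 101.

101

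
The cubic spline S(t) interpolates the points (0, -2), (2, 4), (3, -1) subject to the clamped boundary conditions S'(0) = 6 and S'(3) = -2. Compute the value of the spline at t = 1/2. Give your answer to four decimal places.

With m_i denoting the second derivative at x_i, h_i = 2, 1, and Δ_i = (y_(i+1) − y_i)/h_i = 3, -5:
  2·m_0 + 6·m_1 + 1·m_2 = 6(Δ_1 - Δ_0) = -48
Clamped end conditions give two more equations: 2h_0·m_0 + h_0·m_1 = 6(Δ_0 - S'(0)) = -18 and h_1·m_1 + 2h_1·m_2 = 6(S'(3) - Δ_1) = 18.
Forward elimination and back-substitution give m_0 = 5/6, m_1 = -32/3, m_2 = 43/3.
On [0, 2], S(t) = -2 + 6·t + 5/12·t² - 23/24·t³.
With t = 1/2: S(1/2) = 63/64.

0.9844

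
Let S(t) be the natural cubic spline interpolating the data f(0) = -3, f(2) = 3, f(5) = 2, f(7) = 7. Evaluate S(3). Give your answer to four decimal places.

3.0757

With σ_i denoting the second derivative at x_i, h_i = 2, 3, 2, and Δ_i = (y_(i+1) − y_i)/h_i = 3, -1/3, 5/2:
  2·σ_0 + 10·σ_1 + 3·σ_2 = 6(Δ_1 - Δ_0) = -20
  3·σ_1 + 10·σ_2 + 2·σ_3 = 6(Δ_2 - Δ_1) = 17
Natural end conditions: σ_0 = σ_3 = 0.
Hence σ_0 = 0, σ_1 = -251/91, σ_2 = 230/91, σ_3 = 0.
On [2, 5], S(t) = 3 + 317/273·(t - 2) - 251/182·(t - 2)² + 37/126·(t - 2)³.
With (t - 2) = 1: S(3) = 2519/819.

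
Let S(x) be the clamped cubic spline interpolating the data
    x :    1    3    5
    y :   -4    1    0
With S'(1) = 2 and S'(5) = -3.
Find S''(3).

-2

Put M_i = S'' at the i-th knot. Here h = (2, 2) and Δ = (5/2, -1/2), so the interior equations h_(i-1)·M_(i-1) + 2(h_(i-1)+h_i)·M_i + h_i·M_(i+1) = 6(Δ_i − Δ_(i-1)) read
  2·M_0 + 8·M_1 + 2·M_2 = 6(Δ_1 - Δ_0) = -18
Clamped end conditions give two more equations: 2h_0·M_0 + h_0·M_1 = 6(Δ_0 - S'(1)) = 3 and h_1·M_1 + 2h_1·M_2 = 6(S'(5) - Δ_1) = -15.
Forward elimination and back-substitution give M_0 = 7/4, M_1 = -2, M_2 = -11/4.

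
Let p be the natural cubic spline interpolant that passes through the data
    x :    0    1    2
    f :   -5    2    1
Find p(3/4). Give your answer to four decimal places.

With σ_i denoting the second derivative at x_i, h_i = 1, 1, and Δ_i = (y_(i+1) − y_i)/h_i = 7, -1:
  1·σ_0 + 4·σ_1 + 1·σ_2 = 6(Δ_1 - Δ_0) = -48
Natural end conditions: σ_0 = σ_2 = 0.
Solving: σ_0 = 0, σ_1 = -12, σ_2 = 0.
On [0, 1], p(x) = -5 + 9·x + 0·x² - 2·x³.
With x = 3/4: p(3/4) = 29/32.

0.9063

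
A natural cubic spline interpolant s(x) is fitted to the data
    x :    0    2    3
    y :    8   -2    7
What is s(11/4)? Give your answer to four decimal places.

With M_i denoting the second derivative at x_i, h_i = 2, 1, and Δ_i = (y_(i+1) − y_i)/h_i = -5, 9:
  2·M_0 + 6·M_1 + 1·M_2 = 6(Δ_1 - Δ_0) = 84
Natural end conditions: M_0 = M_2 = 0.
Solving the tridiagonal system: M_0 = 0, M_1 = 14, M_2 = 0.
On [2, 3], s(x) = -2 + 13/3·(x - 2) + 7·(x - 2)² - 7/3·(x - 2)³.
With (x - 2) = 3/4: s(11/4) = 269/64.

4.2031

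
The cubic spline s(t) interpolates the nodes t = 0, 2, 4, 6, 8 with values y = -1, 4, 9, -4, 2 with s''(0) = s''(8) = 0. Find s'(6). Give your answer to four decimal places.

-3.3750

With M_i denoting the second derivative at x_i, h_i = 2, 2, 2, 2, and Δ_i = (y_(i+1) − y_i)/h_i = 5/2, 5/2, -13/2, 3:
  2·M_0 + 8·M_1 + 2·M_2 = 6(Δ_1 - Δ_0) = 0
  2·M_1 + 8·M_2 + 2·M_3 = 6(Δ_2 - Δ_1) = -54
  2·M_2 + 8·M_3 + 2·M_4 = 6(Δ_3 - Δ_2) = 57
Natural end conditions: M_0 = M_4 = 0.
Forward elimination and back-substitution give M_0 = 0, M_1 = 39/16, M_2 = -39/4, M_3 = 153/16, M_4 = 0.
On [6, 8], s'(t) = b_3 + 2c_3·(t - 6) + 3d_3·(t - 6)² with b_3 = Δ_3 - h_3(2M_3 + M_4)/6 = -27/8, c_3 = M_3/2 = 153/32, d_3 = (M_4 - M_3)/(6h_3) = -51/64. So s'(6) = -27/8.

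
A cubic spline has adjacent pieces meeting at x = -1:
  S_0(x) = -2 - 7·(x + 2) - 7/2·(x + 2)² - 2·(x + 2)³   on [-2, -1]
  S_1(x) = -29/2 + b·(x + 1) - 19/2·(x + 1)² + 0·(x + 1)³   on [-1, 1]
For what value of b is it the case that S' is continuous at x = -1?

S_0'(x) = -7 - 7·(x + 2) - 6·(x + 2)², so S_0'(-1) = -20. On the right, S_1'(-1) = b, so b = -20.

-20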